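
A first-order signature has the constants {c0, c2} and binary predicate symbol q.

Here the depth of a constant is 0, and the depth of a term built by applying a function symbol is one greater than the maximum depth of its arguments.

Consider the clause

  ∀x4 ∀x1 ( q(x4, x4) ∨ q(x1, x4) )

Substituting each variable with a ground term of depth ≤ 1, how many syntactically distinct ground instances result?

4

Ground terms of depth ≤ 1:
  With no function symbols every ground term is a constant, so there are exactly 2 ground terms at every depth bound.
  N_0 = 2
  N_1 = 2
So there are 2 ground terms available for substitution.
The clause has 2 distinct variables (x4, x1), each appearing in the body. In the free term algebra distinct substitutions yield syntactically distinct ground instances.
Number of ground instances = 2^2 = 4.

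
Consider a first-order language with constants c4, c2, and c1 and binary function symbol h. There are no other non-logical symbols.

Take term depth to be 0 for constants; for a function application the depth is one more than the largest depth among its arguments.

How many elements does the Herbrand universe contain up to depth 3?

Let N_k = |{terms of depth ≤ k}|. Then N_0 = 3 and N_k = 3 + N_{k-1}^2 for k ≥ 1 (one summand per function symbol, arity giving the exponent).
N_0 = 3
N_1 = 3 + 3^2 = 12
N_2 = 3 + 12^2 = 147
N_3 = 3 + 147^2 = 21612

21612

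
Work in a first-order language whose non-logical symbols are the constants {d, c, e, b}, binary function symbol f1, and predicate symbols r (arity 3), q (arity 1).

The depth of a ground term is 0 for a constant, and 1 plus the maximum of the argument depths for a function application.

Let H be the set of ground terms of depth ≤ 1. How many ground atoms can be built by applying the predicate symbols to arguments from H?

First count ground terms of depth ≤ 1.
Let N_k count ground terms of depth at most k. Each non-constant term of depth ≤ k is some function symbol applied to depth-≤(k−1) arguments, giving N_k = 4 + N_{k-1}^2.
N_0 = 4
N_1 = 4 + 4^2 = 20
So |H| = 20.
A ground atom is a predicate applied to a tuple of terms from H, so the count is the sum over predicates of |H|^arity:
  r: 20^3 = 8000;  q: 20
Total ground atoms: 8000 + 20 = 8020.

8020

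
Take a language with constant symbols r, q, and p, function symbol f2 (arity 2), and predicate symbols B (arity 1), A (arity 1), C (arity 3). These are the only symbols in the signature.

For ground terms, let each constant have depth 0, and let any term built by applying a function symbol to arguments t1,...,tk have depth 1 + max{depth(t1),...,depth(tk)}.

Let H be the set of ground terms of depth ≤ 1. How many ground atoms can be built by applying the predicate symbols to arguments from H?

First count ground terms of depth ≤ 1.
Count level by level. With function symbols f2/2, the terms of depth ≤ k are the 3 constants together with each function applied to depth-≤(k−1) tuples, so N_k = 3 + N_{k-1}^2.
N_0 = 3
N_1 = 3 + 3^2 = 12
So |H| = 12.
For each predicate symbol, the number of ground atoms is |H| raised to its arity; summing:
  B: 12;  A: 12;  C: 12^3 = 1728
Total ground atoms: 12 + 12 + 1728 = 1752.

1752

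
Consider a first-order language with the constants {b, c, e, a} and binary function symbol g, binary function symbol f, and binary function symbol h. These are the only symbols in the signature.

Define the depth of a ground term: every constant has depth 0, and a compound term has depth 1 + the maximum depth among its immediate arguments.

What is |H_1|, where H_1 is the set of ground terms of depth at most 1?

If N_k denotes the number of depth-≤k ground terms, the 4 constants give N_0 = 4, and each function symbol of arity r contributes N_{k-1}^r new terms at level k: N_k = 4 + N_{k-1}^2 + N_{k-1}^2 + N_{k-1}^2.
N_0 = 4
N_1 = 4 + 4^2 + 4^2 + 4^2 = 52

52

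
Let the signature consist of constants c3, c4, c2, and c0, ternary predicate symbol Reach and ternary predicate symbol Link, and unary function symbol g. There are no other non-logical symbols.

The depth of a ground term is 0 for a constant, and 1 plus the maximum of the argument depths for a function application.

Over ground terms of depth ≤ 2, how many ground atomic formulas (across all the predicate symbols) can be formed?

First count ground terms of depth ≤ 2.
Let N_k = |{terms of depth ≤ k}|. Then N_0 = 4 and N_k = 4 + N_{k-1} for k ≥ 1 (one summand per function symbol, arity giving the exponent).
N_0 = 4
N_1 = 4 + 4 = 8
N_2 = 4 + 8 = 12
Explicitly: c3, c4, c2, c0, g(c3), g(c4), g(c2), g(c0), g(g(c3)), g(g(c4)), g(g(c2)), g(g(c0)).
So |H| = 12.
Ground atoms are formed by filling each argument slot of a predicate with a term from H, so an r-ary predicate gives |H|^r atoms:
  Reach: 12^3 = 1728;  Link: 12^3 = 1728
Total ground atoms: 1728 + 1728 = 3456.

3456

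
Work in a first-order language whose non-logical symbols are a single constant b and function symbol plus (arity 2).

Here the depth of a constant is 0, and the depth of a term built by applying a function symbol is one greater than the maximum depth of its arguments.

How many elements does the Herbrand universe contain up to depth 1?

Let N_k count ground terms of depth at most k. Each non-constant term of depth ≤ k is some function symbol applied to depth-≤(k−1) arguments, giving N_k = 1 + N_{k-1}^2.
N_0 = 1
N_1 = 1 + 1^2 = 2
Explicitly: b, plus(b, b).

2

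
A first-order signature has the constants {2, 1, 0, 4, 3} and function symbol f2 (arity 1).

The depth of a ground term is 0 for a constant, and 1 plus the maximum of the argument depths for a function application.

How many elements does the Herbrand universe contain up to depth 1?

10

If N_k denotes the number of depth-≤k ground terms, the 5 constants give N_0 = 5, and each function symbol of arity r contributes N_{k-1}^r new terms at level k: N_k = 5 + N_{k-1}.
N_0 = 5
N_1 = 5 + 5 = 10
Explicitly: 2, 1, 0, 4, 3, f2(2), f2(1), f2(0), f2(4), f2(3).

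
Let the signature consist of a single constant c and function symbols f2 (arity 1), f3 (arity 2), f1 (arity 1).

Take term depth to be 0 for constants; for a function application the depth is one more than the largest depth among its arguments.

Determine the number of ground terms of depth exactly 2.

21

Let N_k = |{terms of depth ≤ k}|. Then N_0 = 1 and N_k = 1 + N_{k-1} + N_{k-1}^2 + N_{k-1} for k ≥ 1 (one summand per function symbol, arity giving the exponent).
N_0 = 1
N_1 = 1 + 1 + 1^2 + 1 = 4
N_2 = 1 + 4 + 4^2 + 4 = 25
Terms of depth exactly 2: N_2 − N_1 = 25 − 4 = 21.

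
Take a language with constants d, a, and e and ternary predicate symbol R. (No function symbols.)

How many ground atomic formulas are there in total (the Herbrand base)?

27

With no function symbols, the Herbrand universe is just the 3 constants.
Ground atoms per predicate: R: 3^3 = 27.
Herbrand base size = 27 = 27.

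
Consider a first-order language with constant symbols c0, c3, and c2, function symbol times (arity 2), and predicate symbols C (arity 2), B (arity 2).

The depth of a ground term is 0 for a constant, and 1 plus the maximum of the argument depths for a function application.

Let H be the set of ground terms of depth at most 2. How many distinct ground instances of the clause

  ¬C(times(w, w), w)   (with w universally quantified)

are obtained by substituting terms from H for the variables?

147

Ground terms of depth ≤ 2:
  Write N_k for the number of ground terms of depth ≤ k. A term of depth ≤ k is either a constant or a function symbol applied to arguments of depth ≤ k−1, so N_k = 3 + N_{k-1}^2.
  N_0 = 3
  N_1 = 3 + 3^2 = 12
  N_2 = 3 + 12^2 = 147
So there are 147 ground terms available for substitution.
The body mentions the single quantified variable w; since ground terms form a free algebra, no two substitutions collapse to the same formula.
Number of ground instances = 147.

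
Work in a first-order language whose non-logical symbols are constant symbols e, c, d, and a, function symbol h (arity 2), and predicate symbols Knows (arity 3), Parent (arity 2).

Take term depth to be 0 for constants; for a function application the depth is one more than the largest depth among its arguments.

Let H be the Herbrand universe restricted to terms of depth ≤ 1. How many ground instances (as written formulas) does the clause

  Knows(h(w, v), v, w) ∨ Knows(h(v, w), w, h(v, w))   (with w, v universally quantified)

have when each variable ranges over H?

Ground terms of depth ≤ 1:
  If N_k denotes the number of depth-≤k ground terms, the 4 constants give N_0 = 4, and each function symbol of arity r contributes N_{k-1}^r new terms at level k: N_k = 4 + N_{k-1}^2.
  N_0 = 4
  N_1 = 4 + 4^2 = 20
So there are 20 ground terms available for substitution.
Each of w, v ranges independently over the available ground terms, and distinct assignments produce distinct instances.
Number of ground instances = 20^2 = 400.

400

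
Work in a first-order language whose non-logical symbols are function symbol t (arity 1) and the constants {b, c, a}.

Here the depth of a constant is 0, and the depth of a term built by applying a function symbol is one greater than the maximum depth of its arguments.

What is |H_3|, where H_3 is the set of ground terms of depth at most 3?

12

Let N_k count ground terms of depth at most k. Each non-constant term of depth ≤ k is some function symbol applied to depth-≤(k−1) arguments, giving N_k = 3 + N_{k-1}.
N_0 = 3
N_1 = 3 + 3 = 6
N_2 = 3 + 6 = 9
N_3 = 3 + 9 = 12
Explicitly: b, c, a, t(b), t(c), t(a), t(t(b)), t(t(c)), t(t(a)), t(t(t(b))), t(t(t(c))), t(t(t(a))).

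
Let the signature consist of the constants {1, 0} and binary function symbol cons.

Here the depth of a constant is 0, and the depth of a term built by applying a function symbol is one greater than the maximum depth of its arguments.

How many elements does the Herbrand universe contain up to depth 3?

Write N_k for the number of ground terms of depth ≤ k. A term of depth ≤ k is either a constant or a function symbol applied to arguments of depth ≤ k−1, so N_k = 2 + N_{k-1}^2.
N_0 = 2
N_1 = 2 + 2^2 = 6
N_2 = 2 + 6^2 = 38
N_3 = 2 + 38^2 = 1446

1446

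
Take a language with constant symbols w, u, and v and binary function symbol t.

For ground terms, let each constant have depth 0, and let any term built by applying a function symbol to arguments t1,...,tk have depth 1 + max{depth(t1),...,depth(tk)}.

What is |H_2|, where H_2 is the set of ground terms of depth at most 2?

147

Let N_k = |{terms of depth ≤ k}|. Then N_0 = 3 and N_k = 3 + N_{k-1}^2 for k ≥ 1 (one summand per function symbol, arity giving the exponent).
N_0 = 3
N_1 = 3 + 3^2 = 12
N_2 = 3 + 12^2 = 147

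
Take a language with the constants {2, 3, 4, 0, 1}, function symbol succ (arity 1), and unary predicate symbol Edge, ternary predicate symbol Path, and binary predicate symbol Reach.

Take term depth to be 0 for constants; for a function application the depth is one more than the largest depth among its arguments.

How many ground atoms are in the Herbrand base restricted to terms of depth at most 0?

155

First count ground terms of depth ≤ 0.
If N_k denotes the number of depth-≤k ground terms, the 5 constants give N_0 = 5, and each function symbol of arity r contributes N_{k-1}^r new terms at level k: N_k = 5 + N_{k-1}.
N_0 = 5
Explicitly: 2, 3, 4, 0, 1.
So |H| = 5.
Ground atoms are formed by filling each argument slot of a predicate with a term from H, so an r-ary predicate gives |H|^r atoms:
  Edge: 5;  Path: 5^3 = 125;  Reach: 5^2 = 25
Total ground atoms: 5 + 125 + 25 = 155.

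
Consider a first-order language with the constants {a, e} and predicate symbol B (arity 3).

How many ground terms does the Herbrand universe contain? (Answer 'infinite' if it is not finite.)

2

There are no function symbols, so every ground term is one of the 2 constants.
The Herbrand universe is {a, e}, which is finite with 2 elements.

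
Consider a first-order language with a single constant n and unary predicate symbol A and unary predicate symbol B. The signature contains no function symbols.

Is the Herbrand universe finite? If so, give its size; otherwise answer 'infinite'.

1

There are no function symbols, so the only ground term is the single constant.
The Herbrand universe is {n}, finite with 1 element.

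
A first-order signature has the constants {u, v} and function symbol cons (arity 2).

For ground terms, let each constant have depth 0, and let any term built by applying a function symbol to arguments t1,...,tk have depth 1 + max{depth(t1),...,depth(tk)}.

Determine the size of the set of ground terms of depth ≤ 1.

6

Let N_k count ground terms of depth at most k. Each non-constant term of depth ≤ k is some function symbol applied to depth-≤(k−1) arguments, giving N_k = 2 + N_{k-1}^2.
N_0 = 2
N_1 = 2 + 2^2 = 6
Explicitly: u, v, cons(u, u), cons(u, v), cons(v, u), cons(v, v).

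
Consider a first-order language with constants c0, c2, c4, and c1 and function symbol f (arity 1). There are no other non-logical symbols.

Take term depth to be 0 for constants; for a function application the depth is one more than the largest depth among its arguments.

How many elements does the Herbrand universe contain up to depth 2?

12

If N_k denotes the number of depth-≤k ground terms, the 4 constants give N_0 = 4, and each function symbol of arity r contributes N_{k-1}^r new terms at level k: N_k = 4 + N_{k-1}.
N_0 = 4
N_1 = 4 + 4 = 8
N_2 = 4 + 8 = 12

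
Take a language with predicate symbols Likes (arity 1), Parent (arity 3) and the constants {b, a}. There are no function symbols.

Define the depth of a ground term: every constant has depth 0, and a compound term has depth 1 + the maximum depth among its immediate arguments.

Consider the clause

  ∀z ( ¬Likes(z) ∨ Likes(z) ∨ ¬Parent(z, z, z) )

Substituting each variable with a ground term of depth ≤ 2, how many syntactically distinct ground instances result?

2

Ground terms of depth ≤ 2:
  With no function symbols every ground term is a constant, so there are exactly 2 ground terms at every depth bound.
  N_0 = 2
  N_1 = 2
  N_2 = 2
So there are 2 ground terms available for substitution.
The body mentions the single quantified variable z; since ground terms form a free algebra, no two substitutions collapse to the same formula.
Number of ground instances = 2.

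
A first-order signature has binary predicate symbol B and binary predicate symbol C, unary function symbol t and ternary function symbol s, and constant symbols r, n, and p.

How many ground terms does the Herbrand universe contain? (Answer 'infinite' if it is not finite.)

infinite

The signature has at least one function symbol (t, arity 1) and at least one constant (r).
Iterating t gives infinitely many distinct ground terms: r, t(r), t(t(r)), ...
So the Herbrand universe is infinite.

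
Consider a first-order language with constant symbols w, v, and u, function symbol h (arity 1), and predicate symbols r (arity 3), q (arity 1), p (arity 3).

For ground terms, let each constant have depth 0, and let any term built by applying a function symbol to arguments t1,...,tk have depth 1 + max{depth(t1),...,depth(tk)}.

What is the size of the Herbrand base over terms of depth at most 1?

First count ground terms of depth ≤ 1.
If N_k denotes the number of depth-≤k ground terms, the 3 constants give N_0 = 3, and each function symbol of arity r contributes N_{k-1}^r new terms at level k: N_k = 3 + N_{k-1}.
N_0 = 3
N_1 = 3 + 3 = 6
Explicitly: w, v, u, h(w), h(v), h(u).
So |H| = 6.
For each predicate symbol, the number of ground atoms is |H| raised to its arity; summing:
  r: 6^3 = 216;  q: 6;  p: 6^3 = 216
Total ground atoms: 216 + 6 + 216 = 438.

438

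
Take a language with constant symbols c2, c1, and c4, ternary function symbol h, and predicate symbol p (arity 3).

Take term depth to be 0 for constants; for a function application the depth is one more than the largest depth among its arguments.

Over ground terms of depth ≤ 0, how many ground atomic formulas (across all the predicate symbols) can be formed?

27

First count ground terms of depth ≤ 0.
Let N_k = |{terms of depth ≤ k}|. Then N_0 = 3 and N_k = 3 + N_{k-1}^3 for k ≥ 1 (one summand per function symbol, arity giving the exponent).
N_0 = 3
So |H| = 3.
Each predicate of arity r yields |H|^r ground atoms (one per choice of an r-tuple from H):
  p: 3^3 = 27
Total ground atoms: 27.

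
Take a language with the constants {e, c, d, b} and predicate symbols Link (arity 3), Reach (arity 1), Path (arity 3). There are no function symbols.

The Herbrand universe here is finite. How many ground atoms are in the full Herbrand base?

132

With no function symbols, the Herbrand universe is just the 4 constants.
Ground atoms per predicate: Link: 4^3 = 64, Reach: 4, Path: 4^3 = 64.
Herbrand base size = 64 + 4 + 64 = 132.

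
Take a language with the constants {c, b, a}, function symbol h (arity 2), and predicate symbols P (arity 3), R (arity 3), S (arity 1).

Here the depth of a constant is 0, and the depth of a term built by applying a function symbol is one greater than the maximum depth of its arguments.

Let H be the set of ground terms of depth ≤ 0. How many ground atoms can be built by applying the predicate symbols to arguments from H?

First count ground terms of depth ≤ 0.
Write N_k for the number of ground terms of depth ≤ k. A term of depth ≤ k is either a constant or a function symbol applied to arguments of depth ≤ k−1, so N_k = 3 + N_{k-1}^2.
N_0 = 3
So |H| = 3.
A ground atom is a predicate applied to a tuple of terms from H, so the count is the sum over predicates of |H|^arity:
  P: 3^3 = 27;  R: 3^3 = 27;  S: 3
Total ground atoms: 27 + 27 + 3 = 57.

57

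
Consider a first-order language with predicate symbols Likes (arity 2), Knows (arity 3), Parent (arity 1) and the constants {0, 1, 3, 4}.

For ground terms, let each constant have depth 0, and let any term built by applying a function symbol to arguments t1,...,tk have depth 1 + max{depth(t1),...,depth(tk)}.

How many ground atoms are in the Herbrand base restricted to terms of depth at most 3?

First count ground terms of depth ≤ 3.
With no function symbols every ground term is a constant, so there are exactly 4 ground terms at every depth bound.
N_0 = 4
N_1 = 4
N_2 = 4
N_3 = 4
Explicitly: 0, 1, 3, 4.
So |H| = 4.
For each predicate symbol, the number of ground atoms is |H| raised to its arity; summing:
  Likes: 4^2 = 16;  Knows: 4^3 = 64;  Parent: 4
Total ground atoms: 16 + 64 + 4 = 84.

84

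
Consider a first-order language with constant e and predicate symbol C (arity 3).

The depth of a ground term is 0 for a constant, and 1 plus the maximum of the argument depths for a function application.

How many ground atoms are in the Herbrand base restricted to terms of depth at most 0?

1

First count ground terms of depth ≤ 0.
With no function symbols every ground term is a constant, so there is exactly 1 ground term at every depth bound.
N_0 = 1
Explicitly: e.
So |H| = 1.
Ground atoms are formed by filling each argument slot of a predicate with a term from H, so an r-ary predicate gives |H|^r atoms:
  C: 1^3 = 1
Total ground atoms: 1.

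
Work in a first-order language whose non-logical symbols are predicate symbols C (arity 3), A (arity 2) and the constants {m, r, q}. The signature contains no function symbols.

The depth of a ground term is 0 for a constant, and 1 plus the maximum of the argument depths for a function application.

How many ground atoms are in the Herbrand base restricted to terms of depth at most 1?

First count ground terms of depth ≤ 1.
With no function symbols every ground term is a constant, so there are exactly 3 ground terms at every depth bound.
N_0 = 3
N_1 = 3
Explicitly: m, r, q.
So |H| = 3.
For each predicate symbol, the number of ground atoms is |H| raised to its arity; summing:
  C: 3^3 = 27;  A: 3^2 = 9
Total ground atoms: 27 + 9 = 36.

36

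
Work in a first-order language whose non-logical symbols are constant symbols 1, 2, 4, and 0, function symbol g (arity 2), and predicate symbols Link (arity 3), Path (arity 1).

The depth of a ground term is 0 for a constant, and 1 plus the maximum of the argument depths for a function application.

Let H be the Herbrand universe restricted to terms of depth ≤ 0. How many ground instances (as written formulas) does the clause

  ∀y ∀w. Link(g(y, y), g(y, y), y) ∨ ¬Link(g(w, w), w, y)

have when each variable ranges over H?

16

Ground terms of depth ≤ 0:
  Count level by level. With function symbols g/2, the terms of depth ≤ k are the 4 constants together with each function applied to depth-≤(k−1) tuples, so N_k = 4 + N_{k-1}^2.
  N_0 = 4
  Explicitly: 1, 2, 4, 0.
So there are 4 ground terms available for substitution.
Each of y, w ranges independently over the available ground terms, and distinct assignments produce distinct instances.
Number of ground instances = 4^2 = 16.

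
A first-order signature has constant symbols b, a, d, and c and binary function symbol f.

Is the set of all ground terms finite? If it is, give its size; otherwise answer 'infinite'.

The signature has at least one function symbol (f, arity 2) and at least one constant (b).
Iterating f gives infinitely many distinct ground terms: b, f(b, b), f(f(b, b), f(b, b)), ...
So the Herbrand universe is infinite.

infinite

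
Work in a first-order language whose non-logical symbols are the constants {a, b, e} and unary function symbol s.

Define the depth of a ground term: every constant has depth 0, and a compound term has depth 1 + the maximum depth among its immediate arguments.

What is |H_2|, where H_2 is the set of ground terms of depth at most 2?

If N_k denotes the number of depth-≤k ground terms, the 3 constants give N_0 = 3, and each function symbol of arity r contributes N_{k-1}^r new terms at level k: N_k = 3 + N_{k-1}.
N_0 = 3
N_1 = 3 + 3 = 6
N_2 = 3 + 6 = 9
Explicitly: a, b, e, s(a), s(b), s(e), s(s(a)), s(s(b)), s(s(e)).

9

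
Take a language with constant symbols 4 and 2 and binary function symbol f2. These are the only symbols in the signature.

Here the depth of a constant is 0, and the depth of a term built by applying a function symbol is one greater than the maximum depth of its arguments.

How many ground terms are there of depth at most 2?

38

Count level by level. With function symbols f2/2, the terms of depth ≤ k are the 2 constants together with each function applied to depth-≤(k−1) tuples, so N_k = 2 + N_{k-1}^2.
N_0 = 2
N_1 = 2 + 2^2 = 6
N_2 = 2 + 6^2 = 38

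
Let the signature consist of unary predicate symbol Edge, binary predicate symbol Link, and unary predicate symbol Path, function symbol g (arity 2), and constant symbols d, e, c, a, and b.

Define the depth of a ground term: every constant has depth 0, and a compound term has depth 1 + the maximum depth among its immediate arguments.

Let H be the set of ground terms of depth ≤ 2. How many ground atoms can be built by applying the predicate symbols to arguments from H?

820835

First count ground terms of depth ≤ 2.
Let N_k count ground terms of depth at most k. Each non-constant term of depth ≤ k is some function symbol applied to depth-≤(k−1) arguments, giving N_k = 5 + N_{k-1}^2.
N_0 = 5
N_1 = 5 + 5^2 = 30
N_2 = 5 + 30^2 = 905
So |H| = 905.
Each predicate of arity r yields |H|^r ground atoms (one per choice of an r-tuple from H):
  Edge: 905;  Link: 905^2 = 819025;  Path: 905
Total ground atoms: 905 + 819025 + 905 = 820835.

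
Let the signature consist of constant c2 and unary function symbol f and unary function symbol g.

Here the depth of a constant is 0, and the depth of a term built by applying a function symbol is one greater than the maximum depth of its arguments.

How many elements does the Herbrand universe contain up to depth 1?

Let N_k count ground terms of depth at most k. Each non-constant term of depth ≤ k is some function symbol applied to depth-≤(k−1) arguments, giving N_k = 1 + N_{k-1} + N_{k-1}.
N_0 = 1
N_1 = 1 + 1 + 1 = 3
Explicitly: c2, f(c2), g(c2).

3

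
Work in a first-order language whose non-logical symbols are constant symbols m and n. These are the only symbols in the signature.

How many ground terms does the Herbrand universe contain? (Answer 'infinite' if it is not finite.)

There are no function symbols, so every ground term is one of the 2 constants.
The Herbrand universe is {m, n}, which is finite with 2 elements.

2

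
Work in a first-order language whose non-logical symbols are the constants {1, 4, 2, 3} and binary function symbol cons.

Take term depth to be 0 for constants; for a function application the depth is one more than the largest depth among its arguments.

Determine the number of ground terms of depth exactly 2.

384

Count level by level. With function symbols cons/2, the terms of depth ≤ k are the 4 constants together with each function applied to depth-≤(k−1) tuples, so N_k = 4 + N_{k-1}^2.
N_0 = 4
N_1 = 4 + 4^2 = 20
N_2 = 4 + 20^2 = 404
Terms of depth exactly 2: N_2 − N_1 = 404 − 20 = 384.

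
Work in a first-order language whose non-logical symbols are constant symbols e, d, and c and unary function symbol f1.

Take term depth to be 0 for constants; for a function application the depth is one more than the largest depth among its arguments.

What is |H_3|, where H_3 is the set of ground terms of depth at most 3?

Let N_k = |{terms of depth ≤ k}|. Then N_0 = 3 and N_k = 3 + N_{k-1} for k ≥ 1 (one summand per function symbol, arity giving the exponent).
N_0 = 3
N_1 = 3 + 3 = 6
N_2 = 3 + 6 = 9
N_3 = 3 + 9 = 12
Explicitly: e, d, c, f1(e), f1(d), f1(c), f1(f1(e)), f1(f1(d)), f1(f1(c)), f1(f1(f1(e))), f1(f1(f1(d))), f1(f1(f1(c))).

12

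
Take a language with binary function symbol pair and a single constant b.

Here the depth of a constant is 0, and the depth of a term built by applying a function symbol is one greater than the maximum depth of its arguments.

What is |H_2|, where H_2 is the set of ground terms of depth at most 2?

If N_k denotes the number of depth-≤k ground terms, the 1 constant gives N_0 = 1, and each function symbol of arity r contributes N_{k-1}^r new terms at level k: N_k = 1 + N_{k-1}^2.
N_0 = 1
N_1 = 1 + 1^2 = 2
N_2 = 1 + 2^2 = 5

5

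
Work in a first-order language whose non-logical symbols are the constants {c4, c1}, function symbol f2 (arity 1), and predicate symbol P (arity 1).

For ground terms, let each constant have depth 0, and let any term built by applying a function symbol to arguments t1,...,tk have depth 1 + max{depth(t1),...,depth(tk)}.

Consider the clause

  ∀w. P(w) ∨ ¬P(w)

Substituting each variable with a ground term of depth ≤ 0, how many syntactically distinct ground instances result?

2

Ground terms of depth ≤ 0:
  Let N_k count ground terms of depth at most k. Each non-constant term of depth ≤ k is some function symbol applied to depth-≤(k−1) arguments, giving N_k = 2 + N_{k-1}.
  N_0 = 2
So there are 2 ground terms available for substitution.
The clause has 1 distinct variable (w), which appears in the body. In the free term algebra distinct substitutions yield syntactically distinct ground instances.
Number of ground instances = 2.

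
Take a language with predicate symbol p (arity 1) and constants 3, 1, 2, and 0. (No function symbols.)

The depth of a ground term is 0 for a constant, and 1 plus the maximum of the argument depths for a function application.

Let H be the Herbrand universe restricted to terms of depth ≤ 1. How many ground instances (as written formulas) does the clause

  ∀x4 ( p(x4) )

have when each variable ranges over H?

Ground terms of depth ≤ 1:
  With no function symbols every ground term is a constant, so there are exactly 4 ground terms at every depth bound.
  N_0 = 4
  N_1 = 4
  Explicitly: 3, 1, 2, 0.
So there are 4 ground terms available for substitution.
The variable x4 ranges independently over the available ground terms, and distinct assignments produce distinct instances.
Number of ground instances = 4.

4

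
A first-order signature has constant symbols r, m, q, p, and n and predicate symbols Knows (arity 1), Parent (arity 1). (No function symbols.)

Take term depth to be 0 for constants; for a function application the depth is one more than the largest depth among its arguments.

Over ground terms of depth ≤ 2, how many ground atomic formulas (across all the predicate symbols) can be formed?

First count ground terms of depth ≤ 2.
With no function symbols every ground term is a constant, so there are exactly 5 ground terms at every depth bound.
N_0 = 5
N_1 = 5
N_2 = 5
Explicitly: r, m, q, p, n.
So |H| = 5.
For each predicate symbol, the number of ground atoms is |H| raised to its arity; summing:
  Knows: 5;  Parent: 5
Total ground atoms: 5 + 5 = 10.

10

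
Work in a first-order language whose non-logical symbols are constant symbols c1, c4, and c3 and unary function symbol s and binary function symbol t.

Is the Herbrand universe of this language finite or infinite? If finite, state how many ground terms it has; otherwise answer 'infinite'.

infinite

The signature has at least one function symbol (s, arity 1) and at least one constant (c1).
Iterating s gives infinitely many distinct ground terms: c1, s(c1), s(s(c1)), ...
So the Herbrand universe is infinite.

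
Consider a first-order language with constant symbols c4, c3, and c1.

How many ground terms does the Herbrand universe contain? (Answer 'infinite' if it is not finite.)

3

There are no function symbols, so every ground term is one of the 3 constants.
The Herbrand universe is {c4, c3, c1}, which is finite with 3 elements.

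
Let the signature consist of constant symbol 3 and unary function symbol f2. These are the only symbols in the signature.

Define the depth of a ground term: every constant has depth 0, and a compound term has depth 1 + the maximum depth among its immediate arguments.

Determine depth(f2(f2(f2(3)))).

depth(f2(3)) = 1 + depth(3) = 1 + 0 = 1
depth(f2(f2(3))) = 1 + depth(f2(3)) = 1 + 1 = 2
depth(f2(f2(f2(3)))) = 1 + depth(f2(f2(3))) = 1 + 2 = 3

3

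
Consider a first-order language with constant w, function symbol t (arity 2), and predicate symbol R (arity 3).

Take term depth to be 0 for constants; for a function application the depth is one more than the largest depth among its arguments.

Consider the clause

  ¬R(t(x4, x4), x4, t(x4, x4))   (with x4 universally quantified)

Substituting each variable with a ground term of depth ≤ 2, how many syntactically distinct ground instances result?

5

Ground terms of depth ≤ 2:
  Write N_k for the number of ground terms of depth ≤ k. A term of depth ≤ k is either a constant or a function symbol applied to arguments of depth ≤ k−1, so N_k = 1 + N_{k-1}^2.
  N_0 = 1
  N_1 = 1 + 1^2 = 2
  N_2 = 1 + 2^2 = 5
So there are 5 ground terms available for substitution.
The body mentions the single quantified variable x4; since ground terms form a free algebra, no two substitutions collapse to the same formula.
Number of ground instances = 5.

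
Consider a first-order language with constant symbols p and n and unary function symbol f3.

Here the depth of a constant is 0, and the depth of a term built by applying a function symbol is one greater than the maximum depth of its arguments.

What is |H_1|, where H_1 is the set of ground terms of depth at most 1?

4

Let N_k count ground terms of depth at most k. Each non-constant term of depth ≤ k is some function symbol applied to depth-≤(k−1) arguments, giving N_k = 2 + N_{k-1}.
N_0 = 2
N_1 = 2 + 2 = 4
Explicitly: p, n, f3(p), f3(n).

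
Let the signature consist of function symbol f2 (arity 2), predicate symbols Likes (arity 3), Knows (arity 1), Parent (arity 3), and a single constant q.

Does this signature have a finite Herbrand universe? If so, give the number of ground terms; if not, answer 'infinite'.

infinite

The signature has at least one function symbol (f2, arity 2) and at least one constant (q).
Iterating f2 gives infinitely many distinct ground terms: q, f2(q, q), f2(f2(q, q), f2(q, q)), ...
So the Herbrand universe is infinite.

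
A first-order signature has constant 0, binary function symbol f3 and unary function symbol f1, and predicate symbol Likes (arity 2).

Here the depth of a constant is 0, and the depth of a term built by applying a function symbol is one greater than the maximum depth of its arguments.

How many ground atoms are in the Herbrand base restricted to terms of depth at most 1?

First count ground terms of depth ≤ 1.
Let N_k = |{terms of depth ≤ k}|. Then N_0 = 1 and N_k = 1 + N_{k-1}^2 + N_{k-1} for k ≥ 1 (one summand per function symbol, arity giving the exponent).
N_0 = 1
N_1 = 1 + 1^2 + 1 = 3
So |H| = 3.
Each predicate of arity r yields |H|^r ground atoms (one per choice of an r-tuple from H):
  Likes: 3^2 = 9
Total ground atoms: 9.

9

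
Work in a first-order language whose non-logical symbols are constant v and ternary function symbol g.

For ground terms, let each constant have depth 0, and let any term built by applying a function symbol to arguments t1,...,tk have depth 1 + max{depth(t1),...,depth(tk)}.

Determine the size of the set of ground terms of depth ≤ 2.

9

Count level by level. With function symbols g/3, the terms of depth ≤ k are the 1 constant together with each function applied to depth-≤(k−1) tuples, so N_k = 1 + N_{k-1}^3.
N_0 = 1
N_1 = 1 + 1^3 = 2
N_2 = 1 + 2^3 = 9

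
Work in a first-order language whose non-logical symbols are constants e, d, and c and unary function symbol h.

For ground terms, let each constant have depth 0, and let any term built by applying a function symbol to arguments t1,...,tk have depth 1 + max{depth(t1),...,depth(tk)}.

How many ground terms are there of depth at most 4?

If N_k denotes the number of depth-≤k ground terms, the 3 constants give N_0 = 3, and each function symbol of arity r contributes N_{k-1}^r new terms at level k: N_k = 3 + N_{k-1}.
N_0 = 3
N_1 = 3 + 3 = 6
N_2 = 3 + 6 = 9
N_3 = 3 + 9 = 12
N_4 = 3 + 12 = 15

15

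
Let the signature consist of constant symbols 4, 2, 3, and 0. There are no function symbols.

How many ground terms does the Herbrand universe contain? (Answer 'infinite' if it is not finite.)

4

There are no function symbols, so every ground term is one of the 4 constants.
The Herbrand universe is {4, 2, 3, 0}, which is finite with 4 elements.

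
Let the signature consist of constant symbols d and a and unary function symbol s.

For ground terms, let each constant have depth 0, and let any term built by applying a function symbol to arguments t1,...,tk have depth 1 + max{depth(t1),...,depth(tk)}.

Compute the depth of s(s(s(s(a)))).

depth(s(a)) = 1 + depth(a) = 1 + 0 = 1
depth(s(s(a))) = 1 + depth(s(a)) = 1 + 1 = 2
depth(s(s(s(a)))) = 1 + depth(s(s(a))) = 1 + 2 = 3
depth(s(s(s(s(a))))) = 1 + depth(s(s(s(a)))) = 1 + 3 = 4

4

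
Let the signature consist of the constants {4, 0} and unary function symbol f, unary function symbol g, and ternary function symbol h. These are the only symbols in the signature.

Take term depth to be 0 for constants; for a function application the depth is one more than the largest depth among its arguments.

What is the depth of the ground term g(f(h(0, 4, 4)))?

3

depth(h(0, 4, 4)) = 1 + max(0, 0, 0) = 1
depth(f(h(0, 4, 4))) = 1 + depth(h(0, 4, 4)) = 1 + 1 = 2
depth(g(f(h(0, 4, 4)))) = 1 + depth(f(h(0, 4, 4))) = 1 + 2 = 3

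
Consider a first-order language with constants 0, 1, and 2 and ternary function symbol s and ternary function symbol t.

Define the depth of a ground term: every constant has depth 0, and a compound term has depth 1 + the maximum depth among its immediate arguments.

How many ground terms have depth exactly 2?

370332

Write N_k for the number of ground terms of depth ≤ k. A term of depth ≤ k is either a constant or a function symbol applied to arguments of depth ≤ k−1, so N_k = 3 + N_{k-1}^3 + N_{k-1}^3.
N_0 = 3
N_1 = 3 + 3^3 + 3^3 = 57
N_2 = 3 + 57^3 + 57^3 = 370389
Terms of depth exactly 2: N_2 − N_1 = 370389 − 57 = 370332.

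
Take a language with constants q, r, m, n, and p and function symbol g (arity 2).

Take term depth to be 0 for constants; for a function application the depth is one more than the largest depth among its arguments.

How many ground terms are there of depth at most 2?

905

If N_k denotes the number of depth-≤k ground terms, the 5 constants give N_0 = 5, and each function symbol of arity r contributes N_{k-1}^r new terms at level k: N_k = 5 + N_{k-1}^2.
N_0 = 5
N_1 = 5 + 5^2 = 30
N_2 = 5 + 30^2 = 905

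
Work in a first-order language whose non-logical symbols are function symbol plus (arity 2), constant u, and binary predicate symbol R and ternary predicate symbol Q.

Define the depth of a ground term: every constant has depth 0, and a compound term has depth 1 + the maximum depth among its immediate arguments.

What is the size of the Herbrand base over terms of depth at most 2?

First count ground terms of depth ≤ 2.
Write N_k for the number of ground terms of depth ≤ k. A term of depth ≤ k is either a constant or a function symbol applied to arguments of depth ≤ k−1, so N_k = 1 + N_{k-1}^2.
N_0 = 1
N_1 = 1 + 1^2 = 2
N_2 = 1 + 2^2 = 5
Explicitly: u, plus(u, u), plus(u, plus(u, u)), plus(plus(u, u), u), plus(plus(u, u), plus(u, u)).
So |H| = 5.
Each predicate of arity r yields |H|^r ground atoms (one per choice of an r-tuple from H):
  R: 5^2 = 25;  Q: 5^3 = 125
Total ground atoms: 25 + 125 = 150.

150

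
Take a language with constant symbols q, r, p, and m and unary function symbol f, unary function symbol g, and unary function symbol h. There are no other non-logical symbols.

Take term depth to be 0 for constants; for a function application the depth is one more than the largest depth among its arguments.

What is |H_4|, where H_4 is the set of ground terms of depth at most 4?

Let N_k count ground terms of depth at most k. Each non-constant term of depth ≤ k is some function symbol applied to depth-≤(k−1) arguments, giving N_k = 4 + N_{k-1} + N_{k-1} + N_{k-1}.
N_0 = 4
N_1 = 4 + 4 + 4 + 4 = 16
N_2 = 4 + 16 + 16 + 16 = 52
N_3 = 4 + 52 + 52 + 52 = 160
N_4 = 4 + 160 + 160 + 160 = 484

484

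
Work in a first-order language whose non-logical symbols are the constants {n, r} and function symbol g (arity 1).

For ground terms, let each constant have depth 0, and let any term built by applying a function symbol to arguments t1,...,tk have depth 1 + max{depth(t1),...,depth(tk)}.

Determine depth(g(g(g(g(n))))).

4

depth(g(n)) = 1 + depth(n) = 1 + 0 = 1
depth(g(g(n))) = 1 + depth(g(n)) = 1 + 1 = 2
depth(g(g(g(n)))) = 1 + depth(g(g(n))) = 1 + 2 = 3
depth(g(g(g(g(n))))) = 1 + depth(g(g(g(n)))) = 1 + 3 = 4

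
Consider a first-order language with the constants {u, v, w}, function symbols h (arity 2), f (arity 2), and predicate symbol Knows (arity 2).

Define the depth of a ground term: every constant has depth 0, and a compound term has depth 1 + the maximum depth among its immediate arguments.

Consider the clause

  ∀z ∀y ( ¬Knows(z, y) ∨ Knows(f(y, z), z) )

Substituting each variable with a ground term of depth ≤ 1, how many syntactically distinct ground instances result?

Ground terms of depth ≤ 1:
  If N_k denotes the number of depth-≤k ground terms, the 3 constants give N_0 = 3, and each function symbol of arity r contributes N_{k-1}^r new terms at level k: N_k = 3 + N_{k-1}^2 + N_{k-1}^2.
  N_0 = 3
  N_1 = 3 + 3^2 + 3^2 = 21
So there are 21 ground terms available for substitution.
Each of z, y ranges independently over the available ground terms, and distinct assignments produce distinct instances.
Number of ground instances = 21^2 = 441.

441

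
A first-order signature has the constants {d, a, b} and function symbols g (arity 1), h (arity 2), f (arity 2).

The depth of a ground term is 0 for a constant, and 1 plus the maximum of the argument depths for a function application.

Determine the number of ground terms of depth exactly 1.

Let N_k count ground terms of depth at most k. Each non-constant term of depth ≤ k is some function symbol applied to depth-≤(k−1) arguments, giving N_k = 3 + N_{k-1} + N_{k-1}^2 + N_{k-1}^2.
N_0 = 3
N_1 = 3 + 3 + 3^2 + 3^2 = 24
Terms of depth exactly 1: N_1 − N_0 = 24 − 3 = 21.

21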